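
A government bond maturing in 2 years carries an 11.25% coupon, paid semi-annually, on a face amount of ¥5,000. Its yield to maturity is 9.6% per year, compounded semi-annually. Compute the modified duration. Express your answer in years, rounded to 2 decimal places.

Periodic yield y = 0.048. First find Macaulay duration:
  t   CF        PV=CF/(1+0.048)^t    t·PV
  1       281.25       268.3683       268.3683
  2       281.25       256.0766       512.1533
  3       281.25       244.3479       733.0438
  4     5,281.25     4,378.1597    17,512.6387
  Σ                  5,146.9526    19,026.2041
P = 5,146.9526; Macaulay duration = 19,026.2041 / 5,146.9526 = 3.69660 half-year periods = 1.84830 years.
Modified duration = D_Mac / (1 + y) = 1.84830 / 1.048 = 1.76364 years.

1.76 years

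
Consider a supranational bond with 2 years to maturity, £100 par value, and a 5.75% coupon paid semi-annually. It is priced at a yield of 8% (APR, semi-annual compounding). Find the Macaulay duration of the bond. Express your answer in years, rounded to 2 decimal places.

1.92 years

Periodic yield y = 0.04. Discount each cash flow and weight by its period:
  t   CF        PV=CF/(1+0.04)^t    t·PV
  1        2.875         2.7644         2.7644
  2        2.875         2.6581         5.3162
  3        2.875         2.5559         7.6676
  4      102.875        87.9380       351.7519
  Σ                     95.9164       367.5001
Price P = Σ PV = 95.9164.
Macaulay duration = Σ(t·PV) / P = 367.5001 / 95.9164 = 3.83146 half-year periods.
In years: 3.83146 / 2 = 1.91573 years.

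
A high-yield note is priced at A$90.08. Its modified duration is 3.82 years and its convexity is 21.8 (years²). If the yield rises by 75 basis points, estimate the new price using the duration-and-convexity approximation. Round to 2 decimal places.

A$87.55

Duration effect: -D_mod·Δy = -3.82 × (+0.0075) = -0.028650
Convexity effect: ½·C·(Δy)² = 0.5 × 21.8 × (0.0075)² = +0.000613125
ΔP/P ≈ -0.028650 + 0.000613125 = -0.028036875
New price ≈ 90.08 × (1 - 0.028036875) = 87.5544383.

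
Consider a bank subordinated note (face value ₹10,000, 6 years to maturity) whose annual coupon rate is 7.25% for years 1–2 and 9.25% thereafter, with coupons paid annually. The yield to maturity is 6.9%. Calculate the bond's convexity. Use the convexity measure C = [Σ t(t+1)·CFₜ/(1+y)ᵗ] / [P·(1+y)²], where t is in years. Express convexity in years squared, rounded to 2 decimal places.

With y = 0.069:
  t   CF        PV=CF/(1+0.069)^t    t·PV        t(t+1)·PV
  1       725.00       678.2039       678.2039       1,356.4079
  2       725.00       634.4284     1,268.8567       3,806.5702
  3       925.00       757.1965     2,271.5896       9,086.3584
  4       925.00       708.3223     2,833.2892      14,166.4459
  5       925.00       662.6027     3,313.0135      19,878.0813
  6    10,925.00     7,320.7439    43,924.4634     307,471.2439
  Σ                 10,761.4977    54,289.4164     355,765.1075
P = 10,761.4977.
Convexity = Σ t(t+1)·PV / [P·(1+y)²] = 355,765.1075 / (10,761.4977 × 1.142761) = 28.92912.

28.93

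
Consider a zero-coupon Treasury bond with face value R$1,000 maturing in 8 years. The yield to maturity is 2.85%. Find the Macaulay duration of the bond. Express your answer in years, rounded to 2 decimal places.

8.00 years

A zero-coupon bond has a single cash flow at maturity, so its Macaulay duration equals its maturity: 8 years.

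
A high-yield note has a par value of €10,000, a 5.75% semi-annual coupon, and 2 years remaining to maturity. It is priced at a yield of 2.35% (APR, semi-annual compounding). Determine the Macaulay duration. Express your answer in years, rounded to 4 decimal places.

Periodic yield y = 0.01175. Discount each cash flow and weight by its period:
  t   CF        PV=CF/(1+0.01175)^t    t·PV
  1       287.50       284.1611       284.1611
  2       287.50       280.8610       561.7220
  3       287.50       277.5992       832.7976
  4    10,287.50     9,817.8636    39,271.4546
  Σ                 10,660.4849    40,950.1353
Price P = Σ PV = 10,660.4849.
Macaulay duration = Σ(t·PV) / P = 40,950.1353 / 10,660.4849 = 3.84130 half-year periods.
In years: 3.84130 / 2 = 1.92065 years.

1.9207 years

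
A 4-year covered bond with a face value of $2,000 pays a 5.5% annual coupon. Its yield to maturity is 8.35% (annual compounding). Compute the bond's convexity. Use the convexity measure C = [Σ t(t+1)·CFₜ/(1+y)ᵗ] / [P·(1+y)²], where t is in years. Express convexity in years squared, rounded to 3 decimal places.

15.236

With y = 0.0835:
  t   CF        PV=CF/(1+0.0835)^t    t·PV        t(t+1)·PV
  1       110.00       101.5228       101.5228         203.0457
  2       110.00        93.6990       187.3980         562.1939
  3       110.00        86.4781       259.4342       1,037.7367
  4     2,110.00     1,530.9704     6,123.8816      30,619.4079
  Σ                  1,812.6703     6,672.2366      32,422.3842
P = 1,812.6703.
Convexity = Σ t(t+1)·PV / [P·(1+y)²] = 32,422.3842 / (1,812.6703 × 1.173972) = 15.23591.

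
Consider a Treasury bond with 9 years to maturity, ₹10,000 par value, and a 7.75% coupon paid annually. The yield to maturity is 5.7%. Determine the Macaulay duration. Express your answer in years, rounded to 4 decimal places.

6.9559 years

Periodic yield y = 0.057. Discount each cash flow and weight by its year:
  t   CF        PV=CF/(1+0.057)^t    t·PV
  1       775.00       733.2072       733.2072
  2       775.00       693.6681     1,387.3362
  3       775.00       656.2612     1,968.7837
  4       775.00       620.8715     2,483.4862
  5       775.00       587.3903     2,936.9515
  6       775.00       555.7146     3,334.2874
  7       775.00       525.7470     3,680.2289
  8       775.00       497.3954     3,979.1636
  9    10,775.00     6,542.4798    58,882.3186
  Σ                 11,412.7352    79,385.7631
Price P = Σ PV = 11,412.7352.
Macaulay duration = Σ(t·PV) / P = 79,385.7631 / 11,412.7352 = 6.95589 years.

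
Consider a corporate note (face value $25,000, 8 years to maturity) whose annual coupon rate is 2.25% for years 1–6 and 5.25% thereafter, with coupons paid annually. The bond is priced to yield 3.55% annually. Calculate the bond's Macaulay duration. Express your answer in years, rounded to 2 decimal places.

Periodic yield y = 0.0355. Discount each cash flow and weight by its year:
  t   CF        PV=CF/(1+0.0355)^t    t·PV
  1       562.50       543.2158       543.2158
  2       562.50       524.5928     1,049.1856
  3       562.50       506.6082     1,519.8246
  4       562.50       489.2402     1,956.9607
  5       562.50       472.4676     2,362.3379
  6       562.50       456.2700     2,737.6200
  7     1,312.50     1,028.1313     7,196.9192
  8    26,312.50    19,904.9590   159,239.6720
  Σ                 23,925.4849   176,605.7358
Price P = Σ PV = 23,925.4849.
Macaulay duration = Σ(t·PV) / P = 176,605.7358 / 23,925.4849 = 7.38149 years.

7.38 years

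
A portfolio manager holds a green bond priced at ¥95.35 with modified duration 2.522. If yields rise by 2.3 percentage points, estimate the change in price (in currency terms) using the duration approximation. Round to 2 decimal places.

-¥5.53

Duration approximation: ΔP/P ≈ -D_mod · Δy = -2.522 × (+0.023) = -0.058006.
ΔP ≈ 95.35 × (-0.058006) = -5.5308721.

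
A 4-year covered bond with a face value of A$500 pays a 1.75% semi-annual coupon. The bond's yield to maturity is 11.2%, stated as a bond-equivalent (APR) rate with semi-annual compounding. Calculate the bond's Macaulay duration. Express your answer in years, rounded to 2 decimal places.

Periodic yield y = 0.056. Discount each cash flow and weight by its period:
  t   CF        PV=CF/(1+0.056)^t    t·PV
  1        4.375         4.1430         4.1430
  2        4.375         3.9233         7.8466
  3        4.375         3.7152        11.1457
  4        4.375         3.5182        14.0729
  5        4.375         3.3316        16.6582
  6        4.375         3.1550        18.9298
  7        4.375         2.9877        20.9136
  8      504.375       326.1686     2,609.3491
  Σ                    350.9426     2,703.0589
Price P = Σ PV = 350.9426.
Macaulay duration = Σ(t·PV) / P = 2,703.0589 / 350.9426 = 7.70228 half-year periods.
In years: 7.70228 / 2 = 3.85114 years.

3.85 years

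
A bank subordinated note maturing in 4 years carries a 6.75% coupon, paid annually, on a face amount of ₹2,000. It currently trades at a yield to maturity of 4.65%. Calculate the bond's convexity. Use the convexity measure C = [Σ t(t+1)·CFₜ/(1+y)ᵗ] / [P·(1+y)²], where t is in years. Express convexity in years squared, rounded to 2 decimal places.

16.14

With y = 0.0465:
  t   CF        PV=CF/(1+0.0465)^t    t·PV        t(t+1)·PV
  1       135.00       129.0014       129.0014         258.0029
  2       135.00       123.2694       246.5388         739.6164
  3       135.00       117.7921       353.3762       1,413.5049
  4     2,135.00     1,780.0859     7,120.3434      35,601.7171
  Σ                  2,150.1488     7,849.2599      38,012.8413
P = 2,150.1488.
Convexity = Σ t(t+1)·PV / [P·(1+y)²] = 38,012.8413 / (2,150.1488 × 1.095162) = 16.14297.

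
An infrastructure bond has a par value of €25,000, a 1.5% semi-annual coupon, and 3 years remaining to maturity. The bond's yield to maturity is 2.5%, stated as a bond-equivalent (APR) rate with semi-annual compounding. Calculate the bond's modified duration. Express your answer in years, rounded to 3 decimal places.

2.907 years

Periodic yield y = 0.0125. First find Macaulay duration:
  t   CF        PV=CF/(1+0.0125)^t    t·PV
  1       187.50       185.1852       185.1852
  2       187.50       182.8989       365.7979
  3       187.50       180.6409       541.9228
  4       187.50       178.4108       713.6432
  5       187.50       176.2082       881.0410
  6    25,187.50    23,378.4047   140,270.4281
  Σ                 24,281.7488   142,958.0182
P = 24,281.7488; Macaulay duration = 142,958.0182 / 24,281.7488 = 5.88747 half-year periods = 2.94373 years.
Modified duration = D_Mac / (1 + y) = 2.94373 / 1.0125 = 2.90739 years.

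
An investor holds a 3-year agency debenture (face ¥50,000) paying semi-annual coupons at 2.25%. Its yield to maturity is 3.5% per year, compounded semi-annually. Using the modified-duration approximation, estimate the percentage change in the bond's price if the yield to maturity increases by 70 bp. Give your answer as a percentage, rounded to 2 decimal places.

-2.01%

Periodic yield y = 0.0175. Modified duration first:
  t   CF        PV=CF/(1+0.0175)^t    t·PV
  1       562.50       552.8256       552.8256
  2       562.50       543.3175     1,086.6350
  3       562.50       533.9730     1,601.9189
  4       562.50       524.7892     2,099.1566
  5       562.50       515.7633     2,578.8165
  6    50,562.50    45,564.0198   273,384.1186
  Σ                 48,234.6882   281,303.4712
P = 48,234.6882; D_Mac = 5.83197 half-year periods = 2.91599 yrs; D_mod = 2.91599/(1+0.0175) = 2.86584 yrs.
ΔP/P ≈ -D_mod · Δy = -2.86584 × (+0.007) = -0.020061 = -2.0061%.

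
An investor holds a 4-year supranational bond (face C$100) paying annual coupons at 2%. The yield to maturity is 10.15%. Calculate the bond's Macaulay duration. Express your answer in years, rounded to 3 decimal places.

3.862 years

Periodic yield y = 0.1015. Discount each cash flow and weight by its year:
  t   CF        PV=CF/(1+0.1015)^t    t·PV
  1         2.00         1.8157         1.8157
  2         2.00         1.6484         3.2968
  3         2.00         1.4965         4.4895
  4       102.00        69.2887       277.1546
  Σ                     74.2493       286.7566
Price P = Σ PV = 74.2493.
Macaulay duration = Σ(t·PV) / P = 286.7566 / 74.2493 = 3.86208 years.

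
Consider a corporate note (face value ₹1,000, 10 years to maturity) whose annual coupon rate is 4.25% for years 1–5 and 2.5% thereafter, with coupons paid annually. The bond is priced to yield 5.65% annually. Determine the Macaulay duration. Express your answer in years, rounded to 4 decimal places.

8.2646 years

Periodic yield y = 0.0565. Discount each cash flow and weight by its year:
  t   CF        PV=CF/(1+0.0565)^t    t·PV
  1        42.50        40.2272        40.2272
  2        42.50        38.0759        76.1518
  3        42.50        36.0396       108.1189
  4        42.50        34.1123       136.4492
  5        42.50        32.2880       161.4401
  6        25.00        17.9772       107.8634
  7        25.00        17.0158       119.1109
  8        25.00        16.1059       128.8469
  9        25.00        15.2445       137.2009
  10    1,025.00       591.6009     5,916.0093
  Σ                    838.6874     6,931.4186
Price P = Σ PV = 838.6874.
Macaulay duration = Σ(t·PV) / P = 6,931.4186 / 838.6874 = 8.26460 years.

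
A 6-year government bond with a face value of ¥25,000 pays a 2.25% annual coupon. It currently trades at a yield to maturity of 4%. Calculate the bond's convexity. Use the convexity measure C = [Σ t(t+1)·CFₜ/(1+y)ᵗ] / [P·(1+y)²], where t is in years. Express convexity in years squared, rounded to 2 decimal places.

With y = 0.04:
  t   CF        PV=CF/(1+0.04)^t    t·PV        t(t+1)·PV
  1       562.50       540.8654       540.8654       1,081.7308
  2       562.50       520.0629     1,040.1257       3,120.3772
  3       562.50       500.0605     1,500.1814       6,000.7254
  4       562.50       480.8274     1,923.3094       9,616.5471
  5       562.50       462.3340     2,311.6700      13,870.0199
  6    25,562.50    20,202.4151   121,214.4904     848,501.4327
  Σ                 22,706.5651   128,530.6423     882,190.8332
P = 22,706.5651.
Convexity = Σ t(t+1)·PV / [P·(1+y)²] = 882,190.8332 / (22,706.5651 × 1.081600) = 35.92067.

35.92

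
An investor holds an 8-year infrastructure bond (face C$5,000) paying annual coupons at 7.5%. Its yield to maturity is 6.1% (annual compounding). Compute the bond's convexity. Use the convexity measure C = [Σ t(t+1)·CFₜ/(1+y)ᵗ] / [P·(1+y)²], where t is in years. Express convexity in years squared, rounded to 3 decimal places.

46.870

With y = 0.061:
  t   CF        PV=CF/(1+0.061)^t    t·PV        t(t+1)·PV
  1       375.00       353.4402       353.4402         706.8803
  2       375.00       333.1198       666.2397       1,998.7190
  3       375.00       313.9678       941.9034       3,767.6137
  4       375.00       295.9169     1,183.6675       5,918.3375
  5       375.00       278.9037     1,394.5187       8,367.1124
  6       375.00       262.8688     1,577.2125      11,040.4876
  7       375.00       247.7557     1,734.2896      13,874.3168
  8     5,375.00     3,346.9976    26,775.9806     240,983.8252
  Σ                  5,432.9704    34,627.2522     286,657.2925
P = 5,432.9704.
Convexity = Σ t(t+1)·PV / [P·(1+y)²] = 286,657.2925 / (5,432.9704 × 1.125721) = 46.86999.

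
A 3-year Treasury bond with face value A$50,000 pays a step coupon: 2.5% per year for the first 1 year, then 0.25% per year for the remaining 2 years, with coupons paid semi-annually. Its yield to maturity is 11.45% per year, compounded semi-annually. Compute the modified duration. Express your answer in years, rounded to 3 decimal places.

Periodic yield y = 0.05725. First find Macaulay duration:
  t   CF        PV=CF/(1+0.05725)^t    t·PV
  1       625.00       591.1563       591.1563
  2       625.00       559.1452     1,118.2905
  3        62.50        52.8868       158.6603
  4        62.50        50.0229       200.0918
  5        62.50        47.3142       236.5710
  6    50,062.50    35,846.4680   215,078.8080
  Σ                 37,146.9934   217,383.5779
P = 37,146.9934; Macaulay duration = 217,383.5779 / 37,146.9934 = 5.85198 half-year periods = 2.92599 years.
Modified duration = D_Mac / (1 + y) = 2.92599 / 1.05725 = 2.76755 years.

2.768 years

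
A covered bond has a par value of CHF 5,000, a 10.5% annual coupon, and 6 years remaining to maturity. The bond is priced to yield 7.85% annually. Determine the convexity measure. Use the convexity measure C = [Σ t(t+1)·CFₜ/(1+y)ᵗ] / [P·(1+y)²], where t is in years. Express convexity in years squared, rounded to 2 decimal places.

26.75

With y = 0.0785:
  t   CF        PV=CF/(1+0.0785)^t    t·PV        t(t+1)·PV
  1       525.00       486.7872       486.7872         973.5744
  2       525.00       451.3558       902.7116       2,708.1347
  3       525.00       418.5033     1,255.5098       5,022.0392
  4       525.00       388.0420     1,552.1679       7,760.8395
  5       525.00       359.7978     1,798.9892      10,793.9353
  6     5,525.00     3,510.8428    21,065.0569     147,455.3981
  Σ                  5,615.3289    27,061.2226     174,713.9212
P = 5,615.3289.
Convexity = Σ t(t+1)·PV / [P·(1+y)²] = 174,713.9212 / (5,615.3289 × 1.163162) = 26.74927.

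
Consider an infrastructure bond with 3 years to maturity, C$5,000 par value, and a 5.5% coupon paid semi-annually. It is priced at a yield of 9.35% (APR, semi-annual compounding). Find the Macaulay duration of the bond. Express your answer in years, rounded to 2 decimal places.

Periodic yield y = 0.04675. Discount each cash flow and weight by its period:
  t   CF        PV=CF/(1+0.04675)^t    t·PV
  1       137.50       131.3590       131.3590
  2       137.50       125.4922       250.9844
  3       137.50       119.8875       359.6624
  4       137.50       114.5330       458.1322
  5       137.50       109.4178       547.0888
  6     5,137.50     3,905.6563    23,433.9375
  Σ                  4,506.3457    25,181.1644
Price P = Σ PV = 4,506.3457.
Macaulay duration = Σ(t·PV) / P = 25,181.1644 / 4,506.3457 = 5.58793 half-year periods.
In years: 5.58793 / 2 = 2.79397 years.

2.79 years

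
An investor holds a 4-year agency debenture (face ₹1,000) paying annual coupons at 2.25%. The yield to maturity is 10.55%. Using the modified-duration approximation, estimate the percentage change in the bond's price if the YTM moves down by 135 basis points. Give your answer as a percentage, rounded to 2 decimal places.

Periodic yield y = 0.1055. Modified duration first:
  t   CF        PV=CF/(1+0.1055)^t    t·PV
  1        22.50        20.3528        20.3528
  2        22.50        18.4105        36.8210
  3        22.50        16.6535        49.9606
  4     1,022.50       684.5865     2,738.3460
  Σ                    740.0033     2,845.4803
P = 740.0033; D_Mac = 3.84523 yrs; D_mod = 3.84523/(1+0.1055) = 3.47827 yrs.
ΔP/P ≈ -D_mod · Δy = -3.47827 × (-0.0135) = +0.046957 = +4.6957%.

+4.70%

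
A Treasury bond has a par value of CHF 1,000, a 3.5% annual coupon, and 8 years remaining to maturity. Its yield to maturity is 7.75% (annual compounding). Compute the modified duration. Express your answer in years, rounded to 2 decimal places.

Periodic yield y = 0.0775. First find Macaulay duration:
  t   CF        PV=CF/(1+0.0775)^t    t·PV
  1        35.00        32.4826        32.4826
  2        35.00        30.1463        60.2925
  3        35.00        27.9780        83.9339
  4        35.00        25.9656       103.8625
  5        35.00        24.0980       120.4902
  6        35.00        22.3648       134.1886
  7        35.00        20.7562       145.2931
  8     1,035.00       569.6422     4,557.1372
  Σ                    753.4336     5,237.6807
P = 753.4336; Macaulay duration = 5,237.6807 / 753.4336 = 6.95175 years.
Modified duration = D_Mac / (1 + y) = 6.95175 / 1.0775 = 6.45174 years.

6.45 years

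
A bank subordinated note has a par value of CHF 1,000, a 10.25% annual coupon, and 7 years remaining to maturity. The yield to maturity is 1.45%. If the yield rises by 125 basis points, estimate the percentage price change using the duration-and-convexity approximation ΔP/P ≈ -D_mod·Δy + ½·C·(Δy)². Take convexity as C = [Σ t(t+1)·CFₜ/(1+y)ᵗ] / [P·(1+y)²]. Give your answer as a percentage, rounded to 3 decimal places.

-6.692%

With y = 0.0145:
  t   CF        PV=CF/(1+0.0145)^t    t·PV        t(t+1)·PV
  1       102.50       101.0350       101.0350         202.0700
  2       102.50        99.5909       199.1818         597.5455
  3       102.50        98.1675       294.5025       1,178.0099
  4       102.50        96.7644       387.0576       1,935.2882
  5       102.50        95.3814       476.9069       2,861.4414
  6       102.50        94.0181       564.1087       3,948.7610
  7     1,102.50       996.8143     6,977.6998      55,821.5981
  Σ                  1,581.7716     9,000.4924      66,544.7142
P = 1,581.7716; D_Mac = 5.69013 yrs; D_mod = 5.60881 yrs; C = 40.87575.
Duration effect: -5.60881 × (+0.0125) = -0.070110
Convexity effect: 0.5 × 40.87575 × (0.0125)² = +0.0031934
ΔP/P ≈ -0.070110 + 0.0031934 = -0.066917 = -6.6917%.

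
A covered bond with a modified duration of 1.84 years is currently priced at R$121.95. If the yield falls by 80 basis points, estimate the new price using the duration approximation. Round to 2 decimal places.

R$123.75

Duration approximation: ΔP/P ≈ -D_mod · Δy = -1.84 × (-0.008) = +0.014720.
New price ≈ 121.95 × (1 + 0.014720) = 123.745104.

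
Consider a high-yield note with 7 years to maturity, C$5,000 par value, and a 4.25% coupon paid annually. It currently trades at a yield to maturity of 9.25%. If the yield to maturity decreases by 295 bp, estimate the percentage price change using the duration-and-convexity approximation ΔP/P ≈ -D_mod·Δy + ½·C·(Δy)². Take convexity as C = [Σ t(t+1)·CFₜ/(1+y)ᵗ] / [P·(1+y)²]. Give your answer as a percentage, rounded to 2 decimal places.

With y = 0.0925:
  t   CF        PV=CF/(1+0.0925)^t    t·PV        t(t+1)·PV
  1       212.50       194.5080       194.5080         389.0160
  2       212.50       178.0394       356.0787       1,068.2362
  3       212.50       162.9651       488.8953       1,955.5812
  4       212.50       149.1671       596.6685       2,983.3427
  5       212.50       136.5374       682.6871       4,096.1227
  6       212.50       124.9770       749.8623       5,249.0360
  7     5,212.50     2,806.0535    19,642.3746     157,138.9965
  Σ                  3,752.2476    22,711.0746     172,880.3314
P = 3,752.2476; D_Mac = 6.05266 yrs; D_mod = 5.54019 yrs; C = 38.60212.
Duration effect: -5.54019 × (-0.0295) = +0.163436
Convexity effect: 0.5 × 38.60212 × (-0.0295)² = +0.0167967
ΔP/P ≈ +0.163436 + 0.0167967 = +0.180232 = +18.0232%.

+18.02%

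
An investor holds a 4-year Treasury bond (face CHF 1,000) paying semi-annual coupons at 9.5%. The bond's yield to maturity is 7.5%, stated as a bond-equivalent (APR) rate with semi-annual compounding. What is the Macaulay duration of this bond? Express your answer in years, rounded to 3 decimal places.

Periodic yield y = 0.0375. Discount each cash flow and weight by its period:
  t   CF        PV=CF/(1+0.0375)^t    t·PV
  1        47.50        45.7831        45.7831
  2        47.50        44.1283        88.2566
  3        47.50        42.5333       127.6000
  4        47.50        40.9960       163.9839
  5        47.50        39.5142       197.5709
  6        47.50        38.0860       228.5158
  7        47.50        36.7094       256.9656
  8     1,047.50       780.2777     6,242.2215
  Σ                  1,068.0280     7,350.8974
Price P = Σ PV = 1,068.0280.
Macaulay duration = Σ(t·PV) / P = 7,350.8974 / 1,068.0280 = 6.88268 half-year periods.
In years: 6.88268 / 2 = 3.44134 years.

3.441 years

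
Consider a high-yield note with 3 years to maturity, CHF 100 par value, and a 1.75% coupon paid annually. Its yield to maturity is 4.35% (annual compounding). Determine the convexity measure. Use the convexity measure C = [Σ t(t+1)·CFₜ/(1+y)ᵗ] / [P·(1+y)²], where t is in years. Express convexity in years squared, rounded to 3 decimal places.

10.759

With y = 0.0435:
  t   CF        PV=CF/(1+0.0435)^t    t·PV        t(t+1)·PV
  1         1.75         1.6770         1.6770           3.3541
  2         1.75         1.6071         3.2143           9.6428
  3       101.75        89.5482       268.6447       1,074.5789
  Σ                     92.8324       273.5360       1,087.5758
P = 92.8324.
Convexity = Σ t(t+1)·PV / [P·(1+y)²] = 1,087.5758 / (92.8324 × 1.088892) = 10.75907.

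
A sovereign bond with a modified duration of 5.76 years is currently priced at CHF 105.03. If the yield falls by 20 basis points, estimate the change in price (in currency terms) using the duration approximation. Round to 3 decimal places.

+CHF 1.210

Duration approximation: ΔP/P ≈ -D_mod · Δy = -5.76 × (-0.002) = +0.011520.
ΔP ≈ 105.03 × (+0.011520) = +1.2099456.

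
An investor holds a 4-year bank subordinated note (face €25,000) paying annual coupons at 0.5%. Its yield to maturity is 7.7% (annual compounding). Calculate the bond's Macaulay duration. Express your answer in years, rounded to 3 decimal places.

3.965 years

Periodic yield y = 0.077. Discount each cash flow and weight by its year:
  t   CF        PV=CF/(1+0.077)^t    t·PV
  1       125.00       116.0631       116.0631
  2       125.00       107.7652       215.5304
  3       125.00       100.0606       300.1817
  4    25,125.00    18,674.2538    74,697.0152
  Σ                 18,998.1427    75,328.7905
Price P = Σ PV = 18,998.1427.
Macaulay duration = Σ(t·PV) / P = 75,328.7905 / 18,998.1427 = 3.96506 years.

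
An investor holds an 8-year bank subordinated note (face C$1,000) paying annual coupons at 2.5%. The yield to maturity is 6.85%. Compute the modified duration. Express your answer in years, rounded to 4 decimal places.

6.7555 years

Periodic yield y = 0.0685. First find Macaulay duration:
  t   CF        PV=CF/(1+0.0685)^t    t·PV
  1        25.00        23.3973        23.3973
  2        25.00        21.8973        43.7946
  3        25.00        20.4935        61.4805
  4        25.00        19.1797        76.7188
  5        25.00        17.9501        89.7506
  6        25.00        16.7994       100.7962
  7        25.00        15.7224       110.0567
  8     1,025.00       603.2921     4,826.3370
  Σ                    738.7318     5,332.3317
P = 738.7318; Macaulay duration = 5,332.3317 / 738.7318 = 7.21822 years.
Modified duration = D_Mac / (1 + y) = 7.21822 / 1.0685 = 6.75547 years.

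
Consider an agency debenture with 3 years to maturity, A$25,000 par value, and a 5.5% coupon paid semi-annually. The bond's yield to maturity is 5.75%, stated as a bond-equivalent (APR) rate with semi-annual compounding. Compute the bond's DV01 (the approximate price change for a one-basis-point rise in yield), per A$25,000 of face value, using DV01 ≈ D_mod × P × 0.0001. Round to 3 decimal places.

Periodic yield y = 0.02875.
  t   CF        PV=CF/(1+0.02875)^t    t·PV
  1       687.50       668.2868       668.2868
  2       687.50       649.6105     1,299.2209
  3       687.50       631.4561     1,894.3683
  4       687.50       613.8091     2,455.2363
  5       687.50       596.6552     2,983.2762
  6    25,687.50    21,670.1915   130,021.1492
  Σ                 24,830.0092   139,321.5377
P = 24,830.0092; D_Mac = 5.61101 half-year periods = 2.80551 yrs; D_mod = 2.72710 yrs.
DV01 ≈ 2.72710 × 24,830.0092 × 0.0001 = 6.771399.

A$6.771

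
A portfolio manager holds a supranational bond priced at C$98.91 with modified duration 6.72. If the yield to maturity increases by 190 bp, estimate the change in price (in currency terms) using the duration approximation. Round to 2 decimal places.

-C$12.63

Duration approximation: ΔP/P ≈ -D_mod · Δy = -6.72 × (+0.019) = -0.127680.
ΔP ≈ 98.91 × (-0.127680) = -12.6288288.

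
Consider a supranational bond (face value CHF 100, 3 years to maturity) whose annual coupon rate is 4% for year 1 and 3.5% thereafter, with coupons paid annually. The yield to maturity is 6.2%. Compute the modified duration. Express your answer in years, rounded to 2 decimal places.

Periodic yield y = 0.062. First find Macaulay duration:
  t   CF        PV=CF/(1+0.062)^t    t·PV
  1         4.00         3.7665         3.7665
  2         3.50         3.1033         6.2065
  3       103.50        86.4106       259.2317
  Σ                     93.2803       269.2047
P = 93.2803; Macaulay duration = 269.2047 / 93.2803 = 2.88598 years.
Modified duration = D_Mac / (1 + y) = 2.88598 / 1.062 = 2.71749 years.

2.72 years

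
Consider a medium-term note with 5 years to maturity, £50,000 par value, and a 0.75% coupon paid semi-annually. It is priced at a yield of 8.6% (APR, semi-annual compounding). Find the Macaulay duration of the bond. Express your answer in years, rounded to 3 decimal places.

4.894 years

Periodic yield y = 0.043. Discount each cash flow and weight by its period:
  t   CF        PV=CF/(1+0.043)^t    t·PV
  1       187.50       179.7699       179.7699
  2       187.50       172.3585       344.7170
  3       187.50       165.2526       495.7579
  4       187.50       158.4397       633.7588
  5       187.50       151.9077       759.5384
  6       187.50       145.6449       873.8697
  7       187.50       139.6404       977.4829
  8       187.50       133.8834     1,071.0674
  9       187.50       128.3638     1,155.2740
  10   50,187.50    32,942.1908   329,421.9081
  Σ                 34,317.4517   335,913.1439
Price P = Σ PV = 34,317.4517.
Macaulay duration = Σ(t·PV) / P = 335,913.1439 / 34,317.4517 = 9.78841 half-year periods.
In years: 9.78841 / 2 = 4.89420 years.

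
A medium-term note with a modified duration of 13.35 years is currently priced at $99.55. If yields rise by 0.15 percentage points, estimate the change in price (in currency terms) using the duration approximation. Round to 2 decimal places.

-$1.99

Duration approximation: ΔP/P ≈ -D_mod · Δy = -13.35 × (+0.0015) = -0.020025.
ΔP ≈ 99.55 × (-0.020025) = -1.99348875.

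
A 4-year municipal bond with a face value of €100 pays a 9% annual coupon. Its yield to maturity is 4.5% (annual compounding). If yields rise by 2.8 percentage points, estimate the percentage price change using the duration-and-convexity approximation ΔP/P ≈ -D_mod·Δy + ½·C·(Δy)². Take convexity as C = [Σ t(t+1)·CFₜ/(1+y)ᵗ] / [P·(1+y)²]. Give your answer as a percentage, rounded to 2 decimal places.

With y = 0.045:
  t   CF        PV=CF/(1+0.045)^t    t·PV        t(t+1)·PV
  1         9.00         8.6124         8.6124          17.2249
  2         9.00         8.2416        16.4831          49.4494
  3         9.00         7.8867        23.6600          94.6400
  4       109.00        91.4032       365.6127       1,828.0637
  Σ                    116.1439       414.3683       1,989.3781
P = 116.1439; D_Mac = 3.56772 yrs; D_mod = 3.41408 yrs; C = 15.68514.
Duration effect: -3.41408 × (+0.028) = -0.095594
Convexity effect: 0.5 × 15.68514 × (0.028)² = +0.0061486
ΔP/P ≈ -0.095594 + 0.0061486 = -0.089446 = -8.9446%.

-8.94%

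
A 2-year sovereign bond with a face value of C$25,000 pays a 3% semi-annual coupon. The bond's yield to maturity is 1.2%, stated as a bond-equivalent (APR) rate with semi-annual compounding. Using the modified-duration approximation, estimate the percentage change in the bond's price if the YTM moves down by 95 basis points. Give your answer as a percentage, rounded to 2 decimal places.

+1.85%

Periodic yield y = 0.006. Modified duration first:
  t   CF        PV=CF/(1+0.006)^t    t·PV
  1       375.00       372.7634       372.7634
  2       375.00       370.5402       741.0804
  3       375.00       368.3302     1,104.9906
  4    25,375.00    24,775.0265    99,100.1061
  Σ                 25,886.6603   101,318.9404
P = 25,886.6603; D_Mac = 3.91394 half-year periods = 1.95697 yrs; D_mod = 1.95697/(1+0.006) = 1.94530 yrs.
ΔP/P ≈ -D_mod · Δy = -1.94530 × (-0.0095) = +0.018480 = +1.8480%.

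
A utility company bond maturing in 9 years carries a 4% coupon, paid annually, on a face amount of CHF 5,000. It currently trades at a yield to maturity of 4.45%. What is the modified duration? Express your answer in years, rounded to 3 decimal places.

7.379 years

Periodic yield y = 0.0445. First find Macaulay duration:
  t   CF        PV=CF/(1+0.0445)^t    t·PV
  1       200.00       191.4792       191.4792
  2       200.00       183.3214       366.6428
  3       200.00       175.5111       526.5334
  4       200.00       168.0336       672.1345
  5       200.00       160.8747       804.3735
  6       200.00       154.0208       924.1247
  7       200.00       147.4589     1,032.2121
  8       200.00       141.1765     1,129.4121
  9     5,200.00     3,514.2070    31,627.8634
  Σ                  4,836.0832    37,274.7756
P = 4,836.0832; Macaulay duration = 37,274.7756 / 4,836.0832 = 7.70764 years.
Modified duration = D_Mac / (1 + y) = 7.70764 / 1.0445 = 7.37926 years.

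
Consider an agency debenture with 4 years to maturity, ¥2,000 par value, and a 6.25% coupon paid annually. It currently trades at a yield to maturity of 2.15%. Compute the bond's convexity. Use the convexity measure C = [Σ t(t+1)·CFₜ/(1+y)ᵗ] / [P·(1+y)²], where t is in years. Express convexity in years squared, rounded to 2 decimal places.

With y = 0.0215:
  t   CF        PV=CF/(1+0.0215)^t    t·PV        t(t+1)·PV
  1       125.00       122.3691       122.3691         244.7381
  2       125.00       119.7935       239.5870         718.7610
  3       125.00       117.2722       351.8165       1,407.2658
  4     2,125.00     1,951.6658     7,806.6632      39,033.3159
  Σ                  2,311.1005     8,520.4357      41,404.0809
P = 2,311.1005.
Convexity = Σ t(t+1)·PV / [P·(1+y)²] = 41,404.0809 / (2,311.1005 × 1.043462) = 17.16910.

17.17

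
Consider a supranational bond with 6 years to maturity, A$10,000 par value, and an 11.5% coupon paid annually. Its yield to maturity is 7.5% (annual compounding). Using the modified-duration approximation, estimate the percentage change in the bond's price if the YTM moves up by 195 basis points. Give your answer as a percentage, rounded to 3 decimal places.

-8.649%

Periodic yield y = 0.075. Modified duration first:
  t   CF        PV=CF/(1+0.075)^t    t·PV
  1     1,150.00     1,069.7674     1,069.7674
  2     1,150.00       995.1325     1,990.2650
  3     1,150.00       925.7047     2,777.1140
  4     1,150.00       861.1206     3,444.4824
  5     1,150.00       801.0424     4,005.2121
  6    11,150.00     7,224.7709    43,348.6256
  Σ                 11,877.5386    56,635.4666
P = 11,877.5386; D_Mac = 4.76828 yrs; D_mod = 4.76828/(1+0.075) = 4.43561 yrs.
ΔP/P ≈ -D_mod · Δy = -4.43561 × (+0.0195) = -0.086494 = -8.6494%.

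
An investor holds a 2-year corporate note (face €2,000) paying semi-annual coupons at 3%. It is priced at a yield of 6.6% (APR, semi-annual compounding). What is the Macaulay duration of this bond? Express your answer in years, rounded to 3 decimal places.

Periodic yield y = 0.033. Discount each cash flow and weight by its period:
  t   CF        PV=CF/(1+0.033)^t    t·PV
  1        30.00        29.0416        29.0416
  2        30.00        28.1139        56.2277
  3        30.00        27.2157        81.6472
  4     2,030.00     1,782.7677     7,131.0707
  Σ                  1,867.1389     7,297.9873
Price P = Σ PV = 1,867.1389.
Macaulay duration = Σ(t·PV) / P = 7,297.9873 / 1,867.1389 = 3.90865 half-year periods.
In years: 3.90865 / 2 = 1.95432 years.

1.954 years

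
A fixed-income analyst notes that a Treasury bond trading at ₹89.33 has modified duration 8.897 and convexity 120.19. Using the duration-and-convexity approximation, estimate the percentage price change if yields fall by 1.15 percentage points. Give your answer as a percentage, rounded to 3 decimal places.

+11.026%

Duration effect: -D_mod·Δy = -8.897 × (-0.0115) = +0.1023155
Convexity effect: ½·C·(Δy)² = 0.5 × 120.19 × (-0.0115)² = +0.00794756375
ΔP/P ≈ +0.1023155 + 0.00794756375 = +0.11026306375
= +11.026306375%.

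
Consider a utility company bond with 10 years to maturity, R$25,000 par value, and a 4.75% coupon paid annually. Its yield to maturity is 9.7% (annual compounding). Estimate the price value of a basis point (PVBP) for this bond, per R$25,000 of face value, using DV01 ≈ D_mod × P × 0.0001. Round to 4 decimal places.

Periodic yield y = 0.097.
  t   CF        PV=CF/(1+0.097)^t    t·PV
  1     1,187.50     1,082.4977     1,082.4977
  2     1,187.50       986.7801     1,973.5601
  3     1,187.50       899.5260     2,698.5781
  4     1,187.50       819.9873     3,279.9491
  5     1,187.50       747.4816     3,737.4078
  6     1,187.50       681.3870     4,088.3221
  7     1,187.50       621.1367     4,347.9572
  8     1,187.50       566.2140     4,529.7119
  9     1,187.50       516.1477     4,645.3290
  10   26,187.50    10,375.9475   103,759.4747
  Σ                 17,297.1055   134,142.7878
P = 17,297.1055; D_Mac = 7.75522 yrs; D_mod = 7.06948 yrs.
DV01 ≈ 7.06948 × 17,297.1055 × 0.0001 = 12.228148.

R$12.2281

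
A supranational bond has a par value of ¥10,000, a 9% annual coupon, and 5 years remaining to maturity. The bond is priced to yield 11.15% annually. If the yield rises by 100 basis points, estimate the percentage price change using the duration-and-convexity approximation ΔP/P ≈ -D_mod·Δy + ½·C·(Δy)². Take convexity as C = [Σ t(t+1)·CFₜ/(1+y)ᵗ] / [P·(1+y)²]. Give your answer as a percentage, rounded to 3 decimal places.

-3.687%

With y = 0.1115:
  t   CF        PV=CF/(1+0.1115)^t    t·PV        t(t+1)·PV
  1       900.00       809.7166       809.7166       1,619.4332
  2       900.00       728.4900     1,456.9799       4,370.9398
  3       900.00       655.4116     1,966.2347       7,864.9389
  4       900.00       589.6640     2,358.6561      11,793.2807
  5    10,900.00     6,425.0892    32,125.4461     192,752.6766
  Σ                  9,208.3714    38,717.0335     218,401.2693
P = 9,208.3714; D_Mac = 4.20455 yrs; D_mod = 3.78277 yrs; C = 19.19789.
Duration effect: -3.78277 × (+0.01) = -0.037828
Convexity effect: 0.5 × 19.19789 × (0.01)² = +0.0009599
ΔP/P ≈ -0.037828 + 0.0009599 = -0.036868 = -3.6868%.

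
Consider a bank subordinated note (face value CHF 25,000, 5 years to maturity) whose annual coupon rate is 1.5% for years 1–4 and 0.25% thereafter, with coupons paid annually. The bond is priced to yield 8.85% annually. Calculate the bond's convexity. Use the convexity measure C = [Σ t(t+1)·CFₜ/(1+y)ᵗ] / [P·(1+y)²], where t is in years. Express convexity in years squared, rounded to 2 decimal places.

With y = 0.0885:
  t   CF        PV=CF/(1+0.0885)^t    t·PV        t(t+1)·PV
  1       375.00       344.5108       344.5108         689.0216
  2       375.00       316.5005       633.0010       1,899.0030
  3       375.00       290.7676       872.3027       3,489.2108
  4       375.00       267.1268     1,068.5074       5,342.5369
  5    25,062.50    16,401.4492    82,007.2460     492,043.4759
  Σ                 17,620.3549    84,925.5679     503,463.2482
P = 17,620.3549.
Convexity = Σ t(t+1)·PV / [P·(1+y)²] = 503,463.2482 / (17,620.3549 × 1.184832) = 24.11550.

24.12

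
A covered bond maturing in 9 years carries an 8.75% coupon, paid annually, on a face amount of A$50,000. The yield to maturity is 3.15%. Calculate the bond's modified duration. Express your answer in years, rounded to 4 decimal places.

Periodic yield y = 0.0315. First find Macaulay duration:
  t   CF        PV=CF/(1+0.0315)^t    t·PV
  1     4,375.00     4,241.3960     4,241.3960
  2     4,375.00     4,111.8721     8,223.7441
  3     4,375.00     3,986.3035    11,958.9105
  4     4,375.00     3,864.5696    15,458.2782
  5     4,375.00     3,746.5531    18,732.7657
  6     4,375.00     3,632.1407    21,792.8442
  7     4,375.00     3,521.2222    24,648.5554
  8     4,375.00     3,413.6909    27,309.5275
  9    54,375.00    41,131.6545   370,184.8905
  Σ                 71,649.4026   502,550.9121
P = 71,649.4026; Macaulay duration = 502,550.9121 / 71,649.4026 = 7.01403 years.
Modified duration = D_Mac / (1 + y) = 7.01403 / 1.0315 = 6.79983 years.

6.7998 years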